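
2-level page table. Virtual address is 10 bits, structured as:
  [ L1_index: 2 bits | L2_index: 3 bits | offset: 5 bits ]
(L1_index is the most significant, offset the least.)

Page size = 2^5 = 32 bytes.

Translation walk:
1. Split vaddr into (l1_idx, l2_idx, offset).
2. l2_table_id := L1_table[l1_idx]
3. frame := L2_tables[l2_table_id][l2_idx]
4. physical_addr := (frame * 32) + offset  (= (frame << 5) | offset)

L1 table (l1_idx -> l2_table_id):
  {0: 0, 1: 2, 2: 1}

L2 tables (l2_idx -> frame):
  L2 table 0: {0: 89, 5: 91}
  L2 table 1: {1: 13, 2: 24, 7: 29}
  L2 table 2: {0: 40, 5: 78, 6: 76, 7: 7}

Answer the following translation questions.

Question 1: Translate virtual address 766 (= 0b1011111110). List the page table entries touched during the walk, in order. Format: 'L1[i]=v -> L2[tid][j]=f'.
Answer: L1[2]=1 -> L2[1][7]=29

Derivation:
vaddr = 766 = 0b1011111110
Split: l1_idx=2, l2_idx=7, offset=30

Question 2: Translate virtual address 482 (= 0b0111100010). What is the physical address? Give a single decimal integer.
Answer: 226

Derivation:
vaddr = 482 = 0b0111100010
Split: l1_idx=1, l2_idx=7, offset=2
L1[1] = 2
L2[2][7] = 7
paddr = 7 * 32 + 2 = 226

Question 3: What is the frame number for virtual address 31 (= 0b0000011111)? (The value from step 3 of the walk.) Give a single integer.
Answer: 89

Derivation:
vaddr = 31: l1_idx=0, l2_idx=0
L1[0] = 0; L2[0][0] = 89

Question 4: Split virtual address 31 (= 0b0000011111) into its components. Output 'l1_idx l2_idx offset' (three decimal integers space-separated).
vaddr = 31 = 0b0000011111
  top 2 bits -> l1_idx = 0
  next 3 bits -> l2_idx = 0
  bottom 5 bits -> offset = 31

Answer: 0 0 31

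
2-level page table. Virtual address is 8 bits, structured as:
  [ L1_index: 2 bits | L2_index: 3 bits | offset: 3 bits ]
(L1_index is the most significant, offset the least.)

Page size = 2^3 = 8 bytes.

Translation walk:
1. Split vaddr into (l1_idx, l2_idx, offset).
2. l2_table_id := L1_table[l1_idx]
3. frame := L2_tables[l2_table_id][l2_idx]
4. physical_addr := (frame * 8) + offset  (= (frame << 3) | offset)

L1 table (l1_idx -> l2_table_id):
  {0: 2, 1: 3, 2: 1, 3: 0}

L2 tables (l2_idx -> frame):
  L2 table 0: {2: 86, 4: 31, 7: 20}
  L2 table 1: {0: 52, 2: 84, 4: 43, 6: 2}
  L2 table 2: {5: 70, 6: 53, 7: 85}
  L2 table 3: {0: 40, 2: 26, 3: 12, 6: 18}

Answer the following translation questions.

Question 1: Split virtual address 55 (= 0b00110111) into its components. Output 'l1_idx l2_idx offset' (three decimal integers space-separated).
vaddr = 55 = 0b00110111
  top 2 bits -> l1_idx = 0
  next 3 bits -> l2_idx = 6
  bottom 3 bits -> offset = 7

Answer: 0 6 7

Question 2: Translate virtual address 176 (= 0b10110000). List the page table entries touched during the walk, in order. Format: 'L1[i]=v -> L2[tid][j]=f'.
Answer: L1[2]=1 -> L2[1][6]=2

Derivation:
vaddr = 176 = 0b10110000
Split: l1_idx=2, l2_idx=6, offset=0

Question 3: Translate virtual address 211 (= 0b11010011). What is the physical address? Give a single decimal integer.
vaddr = 211 = 0b11010011
Split: l1_idx=3, l2_idx=2, offset=3
L1[3] = 0
L2[0][2] = 86
paddr = 86 * 8 + 3 = 691

Answer: 691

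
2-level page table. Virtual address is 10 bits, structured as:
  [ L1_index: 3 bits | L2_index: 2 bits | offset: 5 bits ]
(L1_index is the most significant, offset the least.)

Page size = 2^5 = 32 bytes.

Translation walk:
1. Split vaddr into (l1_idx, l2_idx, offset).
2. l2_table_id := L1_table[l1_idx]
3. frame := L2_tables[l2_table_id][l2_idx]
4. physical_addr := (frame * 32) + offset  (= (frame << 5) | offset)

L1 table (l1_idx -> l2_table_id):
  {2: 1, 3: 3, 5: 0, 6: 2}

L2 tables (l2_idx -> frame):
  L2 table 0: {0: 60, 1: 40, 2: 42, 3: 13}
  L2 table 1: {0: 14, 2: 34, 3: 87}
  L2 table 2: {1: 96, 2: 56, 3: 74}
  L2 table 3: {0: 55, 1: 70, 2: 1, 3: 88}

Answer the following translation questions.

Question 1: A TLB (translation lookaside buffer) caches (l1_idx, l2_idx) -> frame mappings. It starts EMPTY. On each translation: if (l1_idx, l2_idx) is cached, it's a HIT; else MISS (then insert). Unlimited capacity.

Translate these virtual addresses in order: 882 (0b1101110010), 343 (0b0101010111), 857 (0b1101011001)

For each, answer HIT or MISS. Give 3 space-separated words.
Answer: MISS MISS MISS

Derivation:
vaddr=882: (6,3) not in TLB -> MISS, insert
vaddr=343: (2,2) not in TLB -> MISS, insert
vaddr=857: (6,2) not in TLB -> MISS, insert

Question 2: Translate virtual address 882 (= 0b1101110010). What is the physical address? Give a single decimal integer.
Answer: 2386

Derivation:
vaddr = 882 = 0b1101110010
Split: l1_idx=6, l2_idx=3, offset=18
L1[6] = 2
L2[2][3] = 74
paddr = 74 * 32 + 18 = 2386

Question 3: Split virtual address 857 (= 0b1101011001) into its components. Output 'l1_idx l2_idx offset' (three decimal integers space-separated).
vaddr = 857 = 0b1101011001
  top 3 bits -> l1_idx = 6
  next 2 bits -> l2_idx = 2
  bottom 5 bits -> offset = 25

Answer: 6 2 25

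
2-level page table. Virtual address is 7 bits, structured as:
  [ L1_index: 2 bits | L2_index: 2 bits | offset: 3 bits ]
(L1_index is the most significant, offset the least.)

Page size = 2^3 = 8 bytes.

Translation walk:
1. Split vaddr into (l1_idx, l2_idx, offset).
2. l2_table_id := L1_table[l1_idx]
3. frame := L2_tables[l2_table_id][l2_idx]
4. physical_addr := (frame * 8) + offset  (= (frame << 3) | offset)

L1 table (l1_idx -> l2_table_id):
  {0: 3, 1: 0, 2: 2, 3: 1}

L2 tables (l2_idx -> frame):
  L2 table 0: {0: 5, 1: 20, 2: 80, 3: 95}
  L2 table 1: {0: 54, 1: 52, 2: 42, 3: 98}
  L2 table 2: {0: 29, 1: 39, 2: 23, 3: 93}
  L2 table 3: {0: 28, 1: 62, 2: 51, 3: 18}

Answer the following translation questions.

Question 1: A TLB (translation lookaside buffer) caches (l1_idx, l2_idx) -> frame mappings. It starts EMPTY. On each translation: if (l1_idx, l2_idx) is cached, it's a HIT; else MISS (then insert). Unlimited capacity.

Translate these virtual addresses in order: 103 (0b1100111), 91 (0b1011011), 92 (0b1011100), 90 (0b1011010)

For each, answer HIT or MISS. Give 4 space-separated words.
vaddr=103: (3,0) not in TLB -> MISS, insert
vaddr=91: (2,3) not in TLB -> MISS, insert
vaddr=92: (2,3) in TLB -> HIT
vaddr=90: (2,3) in TLB -> HIT

Answer: MISS MISS HIT HIT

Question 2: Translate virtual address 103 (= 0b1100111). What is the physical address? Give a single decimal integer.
Answer: 439

Derivation:
vaddr = 103 = 0b1100111
Split: l1_idx=3, l2_idx=0, offset=7
L1[3] = 1
L2[1][0] = 54
paddr = 54 * 8 + 7 = 439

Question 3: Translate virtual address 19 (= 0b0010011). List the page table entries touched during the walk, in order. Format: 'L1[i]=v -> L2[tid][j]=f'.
Answer: L1[0]=3 -> L2[3][2]=51

Derivation:
vaddr = 19 = 0b0010011
Split: l1_idx=0, l2_idx=2, offset=3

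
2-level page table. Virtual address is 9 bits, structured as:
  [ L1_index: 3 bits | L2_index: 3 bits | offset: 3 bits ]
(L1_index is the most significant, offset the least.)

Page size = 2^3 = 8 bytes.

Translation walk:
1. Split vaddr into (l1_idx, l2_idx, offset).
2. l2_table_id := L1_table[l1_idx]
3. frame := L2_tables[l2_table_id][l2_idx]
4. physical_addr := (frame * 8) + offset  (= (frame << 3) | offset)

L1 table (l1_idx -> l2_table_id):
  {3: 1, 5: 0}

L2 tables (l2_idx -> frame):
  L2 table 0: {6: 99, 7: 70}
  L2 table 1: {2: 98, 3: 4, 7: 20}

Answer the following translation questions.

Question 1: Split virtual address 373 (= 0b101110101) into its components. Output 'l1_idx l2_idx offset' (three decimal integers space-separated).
vaddr = 373 = 0b101110101
  top 3 bits -> l1_idx = 5
  next 3 bits -> l2_idx = 6
  bottom 3 bits -> offset = 5

Answer: 5 6 5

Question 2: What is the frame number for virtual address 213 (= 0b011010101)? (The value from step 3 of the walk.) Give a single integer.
vaddr = 213: l1_idx=3, l2_idx=2
L1[3] = 1; L2[1][2] = 98

Answer: 98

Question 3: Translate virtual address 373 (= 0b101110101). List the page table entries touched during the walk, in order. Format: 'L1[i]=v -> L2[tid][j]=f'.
vaddr = 373 = 0b101110101
Split: l1_idx=5, l2_idx=6, offset=5

Answer: L1[5]=0 -> L2[0][6]=99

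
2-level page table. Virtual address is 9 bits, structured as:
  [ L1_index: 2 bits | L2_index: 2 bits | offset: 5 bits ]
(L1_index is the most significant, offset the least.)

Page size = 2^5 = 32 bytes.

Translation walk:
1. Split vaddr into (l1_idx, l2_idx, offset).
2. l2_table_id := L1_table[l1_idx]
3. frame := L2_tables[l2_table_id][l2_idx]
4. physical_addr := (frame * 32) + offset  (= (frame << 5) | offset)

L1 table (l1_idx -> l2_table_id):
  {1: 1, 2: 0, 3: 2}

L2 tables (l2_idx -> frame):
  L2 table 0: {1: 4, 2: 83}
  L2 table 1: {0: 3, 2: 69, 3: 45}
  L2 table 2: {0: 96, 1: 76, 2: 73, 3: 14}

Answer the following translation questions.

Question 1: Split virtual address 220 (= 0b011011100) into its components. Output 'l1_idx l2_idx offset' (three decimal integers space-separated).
vaddr = 220 = 0b011011100
  top 2 bits -> l1_idx = 1
  next 2 bits -> l2_idx = 2
  bottom 5 bits -> offset = 28

Answer: 1 2 28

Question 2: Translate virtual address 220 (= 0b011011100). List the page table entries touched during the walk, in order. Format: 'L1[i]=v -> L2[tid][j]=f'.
vaddr = 220 = 0b011011100
Split: l1_idx=1, l2_idx=2, offset=28

Answer: L1[1]=1 -> L2[1][2]=69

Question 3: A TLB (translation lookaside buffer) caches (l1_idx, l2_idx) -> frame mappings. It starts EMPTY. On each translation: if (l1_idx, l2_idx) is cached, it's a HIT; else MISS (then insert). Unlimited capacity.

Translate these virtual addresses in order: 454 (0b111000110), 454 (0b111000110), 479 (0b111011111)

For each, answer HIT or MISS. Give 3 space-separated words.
vaddr=454: (3,2) not in TLB -> MISS, insert
vaddr=454: (3,2) in TLB -> HIT
vaddr=479: (3,2) in TLB -> HIT

Answer: MISS HIT HIT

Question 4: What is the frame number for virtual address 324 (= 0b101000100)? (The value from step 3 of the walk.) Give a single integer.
vaddr = 324: l1_idx=2, l2_idx=2
L1[2] = 0; L2[0][2] = 83

Answer: 83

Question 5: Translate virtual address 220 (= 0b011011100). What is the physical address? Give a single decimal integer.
Answer: 2236

Derivation:
vaddr = 220 = 0b011011100
Split: l1_idx=1, l2_idx=2, offset=28
L1[1] = 1
L2[1][2] = 69
paddr = 69 * 32 + 28 = 2236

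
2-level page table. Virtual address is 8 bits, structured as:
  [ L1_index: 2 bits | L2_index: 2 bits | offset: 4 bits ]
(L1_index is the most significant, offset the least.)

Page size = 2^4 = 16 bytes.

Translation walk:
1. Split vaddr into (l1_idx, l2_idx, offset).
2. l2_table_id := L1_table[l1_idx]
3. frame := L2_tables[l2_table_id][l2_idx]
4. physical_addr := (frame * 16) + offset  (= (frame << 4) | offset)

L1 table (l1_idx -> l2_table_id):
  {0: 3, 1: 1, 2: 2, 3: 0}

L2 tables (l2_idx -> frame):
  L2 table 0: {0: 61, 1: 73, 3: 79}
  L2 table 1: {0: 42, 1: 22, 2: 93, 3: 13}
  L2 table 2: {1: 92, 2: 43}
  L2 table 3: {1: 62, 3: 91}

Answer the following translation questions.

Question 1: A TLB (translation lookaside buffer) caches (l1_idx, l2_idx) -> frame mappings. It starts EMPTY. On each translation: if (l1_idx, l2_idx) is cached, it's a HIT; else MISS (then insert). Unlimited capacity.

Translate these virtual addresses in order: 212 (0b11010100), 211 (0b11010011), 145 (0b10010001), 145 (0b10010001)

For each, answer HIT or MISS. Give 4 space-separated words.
vaddr=212: (3,1) not in TLB -> MISS, insert
vaddr=211: (3,1) in TLB -> HIT
vaddr=145: (2,1) not in TLB -> MISS, insert
vaddr=145: (2,1) in TLB -> HIT

Answer: MISS HIT MISS HIT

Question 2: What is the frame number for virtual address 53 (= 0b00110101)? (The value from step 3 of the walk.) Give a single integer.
vaddr = 53: l1_idx=0, l2_idx=3
L1[0] = 3; L2[3][3] = 91

Answer: 91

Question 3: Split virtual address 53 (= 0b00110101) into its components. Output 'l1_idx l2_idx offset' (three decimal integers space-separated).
vaddr = 53 = 0b00110101
  top 2 bits -> l1_idx = 0
  next 2 bits -> l2_idx = 3
  bottom 4 bits -> offset = 5

Answer: 0 3 5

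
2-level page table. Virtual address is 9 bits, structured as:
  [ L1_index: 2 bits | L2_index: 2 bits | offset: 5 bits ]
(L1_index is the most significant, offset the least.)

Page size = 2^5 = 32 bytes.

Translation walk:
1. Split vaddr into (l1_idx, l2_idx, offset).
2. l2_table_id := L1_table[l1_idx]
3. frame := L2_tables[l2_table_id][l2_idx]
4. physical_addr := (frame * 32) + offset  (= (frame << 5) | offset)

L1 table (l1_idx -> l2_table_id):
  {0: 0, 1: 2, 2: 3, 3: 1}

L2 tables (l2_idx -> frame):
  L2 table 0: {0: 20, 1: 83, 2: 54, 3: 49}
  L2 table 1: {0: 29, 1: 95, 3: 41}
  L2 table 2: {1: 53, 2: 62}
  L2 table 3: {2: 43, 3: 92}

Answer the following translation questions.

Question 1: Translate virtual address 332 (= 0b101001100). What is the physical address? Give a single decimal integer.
Answer: 1388

Derivation:
vaddr = 332 = 0b101001100
Split: l1_idx=2, l2_idx=2, offset=12
L1[2] = 3
L2[3][2] = 43
paddr = 43 * 32 + 12 = 1388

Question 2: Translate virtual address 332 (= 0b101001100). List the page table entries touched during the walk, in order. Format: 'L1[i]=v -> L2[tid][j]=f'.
Answer: L1[2]=3 -> L2[3][2]=43

Derivation:
vaddr = 332 = 0b101001100
Split: l1_idx=2, l2_idx=2, offset=12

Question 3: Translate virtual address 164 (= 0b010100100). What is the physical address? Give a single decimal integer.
Answer: 1700

Derivation:
vaddr = 164 = 0b010100100
Split: l1_idx=1, l2_idx=1, offset=4
L1[1] = 2
L2[2][1] = 53
paddr = 53 * 32 + 4 = 1700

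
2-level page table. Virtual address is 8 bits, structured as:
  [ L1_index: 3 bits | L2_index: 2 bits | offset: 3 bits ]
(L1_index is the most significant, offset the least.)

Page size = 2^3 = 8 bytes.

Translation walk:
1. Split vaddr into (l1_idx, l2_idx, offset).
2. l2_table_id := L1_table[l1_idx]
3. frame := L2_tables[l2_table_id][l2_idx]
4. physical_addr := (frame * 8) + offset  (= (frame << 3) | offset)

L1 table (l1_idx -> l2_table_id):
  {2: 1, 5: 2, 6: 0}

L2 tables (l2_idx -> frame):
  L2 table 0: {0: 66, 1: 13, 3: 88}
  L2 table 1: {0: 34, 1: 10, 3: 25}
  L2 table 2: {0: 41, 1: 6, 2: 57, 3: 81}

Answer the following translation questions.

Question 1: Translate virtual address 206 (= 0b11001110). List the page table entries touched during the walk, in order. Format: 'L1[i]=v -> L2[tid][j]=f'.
Answer: L1[6]=0 -> L2[0][1]=13

Derivation:
vaddr = 206 = 0b11001110
Split: l1_idx=6, l2_idx=1, offset=6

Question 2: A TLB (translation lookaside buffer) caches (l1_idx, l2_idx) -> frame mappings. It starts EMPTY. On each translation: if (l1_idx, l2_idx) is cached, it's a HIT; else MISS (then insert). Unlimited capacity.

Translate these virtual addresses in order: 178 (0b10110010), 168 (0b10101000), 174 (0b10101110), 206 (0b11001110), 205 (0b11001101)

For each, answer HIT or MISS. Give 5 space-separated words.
vaddr=178: (5,2) not in TLB -> MISS, insert
vaddr=168: (5,1) not in TLB -> MISS, insert
vaddr=174: (5,1) in TLB -> HIT
vaddr=206: (6,1) not in TLB -> MISS, insert
vaddr=205: (6,1) in TLB -> HIT

Answer: MISS MISS HIT MISS HIT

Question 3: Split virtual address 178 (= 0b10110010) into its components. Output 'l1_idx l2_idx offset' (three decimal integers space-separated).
vaddr = 178 = 0b10110010
  top 3 bits -> l1_idx = 5
  next 2 bits -> l2_idx = 2
  bottom 3 bits -> offset = 2

Answer: 5 2 2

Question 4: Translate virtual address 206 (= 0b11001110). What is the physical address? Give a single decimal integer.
vaddr = 206 = 0b11001110
Split: l1_idx=6, l2_idx=1, offset=6
L1[6] = 0
L2[0][1] = 13
paddr = 13 * 8 + 6 = 110

Answer: 110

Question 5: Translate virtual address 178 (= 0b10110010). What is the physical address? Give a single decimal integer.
Answer: 458

Derivation:
vaddr = 178 = 0b10110010
Split: l1_idx=5, l2_idx=2, offset=2
L1[5] = 2
L2[2][2] = 57
paddr = 57 * 8 + 2 = 458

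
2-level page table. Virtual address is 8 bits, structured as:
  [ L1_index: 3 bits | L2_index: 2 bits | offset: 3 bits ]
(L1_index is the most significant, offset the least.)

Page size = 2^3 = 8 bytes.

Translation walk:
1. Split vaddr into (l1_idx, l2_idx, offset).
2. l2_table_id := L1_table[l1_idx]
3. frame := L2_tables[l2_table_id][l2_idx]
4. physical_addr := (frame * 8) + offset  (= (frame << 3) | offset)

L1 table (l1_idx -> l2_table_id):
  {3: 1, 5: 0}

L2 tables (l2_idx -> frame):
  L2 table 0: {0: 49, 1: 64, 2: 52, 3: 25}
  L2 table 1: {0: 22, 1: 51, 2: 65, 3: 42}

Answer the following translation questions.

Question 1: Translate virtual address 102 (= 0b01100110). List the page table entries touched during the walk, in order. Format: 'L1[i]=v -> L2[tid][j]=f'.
vaddr = 102 = 0b01100110
Split: l1_idx=3, l2_idx=0, offset=6

Answer: L1[3]=1 -> L2[1][0]=22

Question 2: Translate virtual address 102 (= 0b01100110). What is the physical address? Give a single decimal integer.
Answer: 182

Derivation:
vaddr = 102 = 0b01100110
Split: l1_idx=3, l2_idx=0, offset=6
L1[3] = 1
L2[1][0] = 22
paddr = 22 * 8 + 6 = 182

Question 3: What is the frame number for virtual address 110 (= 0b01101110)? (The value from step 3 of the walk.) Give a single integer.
Answer: 51

Derivation:
vaddr = 110: l1_idx=3, l2_idx=1
L1[3] = 1; L2[1][1] = 51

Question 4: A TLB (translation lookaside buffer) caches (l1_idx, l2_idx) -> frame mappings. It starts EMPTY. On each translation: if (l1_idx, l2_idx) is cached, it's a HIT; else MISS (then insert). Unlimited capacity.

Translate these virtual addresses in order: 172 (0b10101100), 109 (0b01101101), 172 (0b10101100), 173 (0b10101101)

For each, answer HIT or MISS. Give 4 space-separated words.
vaddr=172: (5,1) not in TLB -> MISS, insert
vaddr=109: (3,1) not in TLB -> MISS, insert
vaddr=172: (5,1) in TLB -> HIT
vaddr=173: (5,1) in TLB -> HIT

Answer: MISS MISS HIT HIT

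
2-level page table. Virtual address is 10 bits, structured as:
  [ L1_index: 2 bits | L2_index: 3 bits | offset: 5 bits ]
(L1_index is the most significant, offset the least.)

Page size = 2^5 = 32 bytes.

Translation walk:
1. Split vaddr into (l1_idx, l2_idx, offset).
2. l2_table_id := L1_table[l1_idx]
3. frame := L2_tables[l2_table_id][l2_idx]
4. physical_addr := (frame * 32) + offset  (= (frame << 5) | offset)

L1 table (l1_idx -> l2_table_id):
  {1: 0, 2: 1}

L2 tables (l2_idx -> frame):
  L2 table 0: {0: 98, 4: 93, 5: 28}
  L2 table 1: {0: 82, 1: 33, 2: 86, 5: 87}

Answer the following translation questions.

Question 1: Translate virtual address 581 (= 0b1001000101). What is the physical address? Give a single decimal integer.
Answer: 2757

Derivation:
vaddr = 581 = 0b1001000101
Split: l1_idx=2, l2_idx=2, offset=5
L1[2] = 1
L2[1][2] = 86
paddr = 86 * 32 + 5 = 2757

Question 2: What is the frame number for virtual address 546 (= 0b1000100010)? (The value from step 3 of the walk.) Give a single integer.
Answer: 33

Derivation:
vaddr = 546: l1_idx=2, l2_idx=1
L1[2] = 1; L2[1][1] = 33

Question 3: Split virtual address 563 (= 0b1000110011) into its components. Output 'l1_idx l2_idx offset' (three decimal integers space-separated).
Answer: 2 1 19

Derivation:
vaddr = 563 = 0b1000110011
  top 2 bits -> l1_idx = 2
  next 3 bits -> l2_idx = 1
  bottom 5 bits -> offset = 19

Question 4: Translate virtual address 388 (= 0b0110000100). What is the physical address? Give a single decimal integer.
vaddr = 388 = 0b0110000100
Split: l1_idx=1, l2_idx=4, offset=4
L1[1] = 0
L2[0][4] = 93
paddr = 93 * 32 + 4 = 2980

Answer: 2980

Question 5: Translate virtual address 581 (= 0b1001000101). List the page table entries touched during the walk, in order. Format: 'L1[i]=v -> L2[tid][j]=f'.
vaddr = 581 = 0b1001000101
Split: l1_idx=2, l2_idx=2, offset=5

Answer: L1[2]=1 -> L2[1][2]=86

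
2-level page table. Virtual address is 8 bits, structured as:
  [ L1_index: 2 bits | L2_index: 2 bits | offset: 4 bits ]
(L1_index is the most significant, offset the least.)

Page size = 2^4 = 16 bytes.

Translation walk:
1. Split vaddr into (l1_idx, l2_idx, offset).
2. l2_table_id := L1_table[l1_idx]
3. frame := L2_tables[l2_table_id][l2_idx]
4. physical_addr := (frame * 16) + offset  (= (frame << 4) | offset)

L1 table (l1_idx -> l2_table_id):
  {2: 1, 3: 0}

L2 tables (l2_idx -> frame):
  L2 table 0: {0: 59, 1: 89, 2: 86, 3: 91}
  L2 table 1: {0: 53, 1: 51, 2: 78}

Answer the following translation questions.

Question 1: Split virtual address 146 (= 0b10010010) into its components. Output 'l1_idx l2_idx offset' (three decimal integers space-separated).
vaddr = 146 = 0b10010010
  top 2 bits -> l1_idx = 2
  next 2 bits -> l2_idx = 1
  bottom 4 bits -> offset = 2

Answer: 2 1 2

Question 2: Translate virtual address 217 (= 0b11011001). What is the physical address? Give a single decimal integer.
Answer: 1433

Derivation:
vaddr = 217 = 0b11011001
Split: l1_idx=3, l2_idx=1, offset=9
L1[3] = 0
L2[0][1] = 89
paddr = 89 * 16 + 9 = 1433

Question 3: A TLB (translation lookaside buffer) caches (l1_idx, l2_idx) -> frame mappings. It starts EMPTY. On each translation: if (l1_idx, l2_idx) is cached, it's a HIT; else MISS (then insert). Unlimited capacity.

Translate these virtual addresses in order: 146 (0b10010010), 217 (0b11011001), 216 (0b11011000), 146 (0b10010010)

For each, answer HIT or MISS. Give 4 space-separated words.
Answer: MISS MISS HIT HIT

Derivation:
vaddr=146: (2,1) not in TLB -> MISS, insert
vaddr=217: (3,1) not in TLB -> MISS, insert
vaddr=216: (3,1) in TLB -> HIT
vaddr=146: (2,1) in TLB -> HIT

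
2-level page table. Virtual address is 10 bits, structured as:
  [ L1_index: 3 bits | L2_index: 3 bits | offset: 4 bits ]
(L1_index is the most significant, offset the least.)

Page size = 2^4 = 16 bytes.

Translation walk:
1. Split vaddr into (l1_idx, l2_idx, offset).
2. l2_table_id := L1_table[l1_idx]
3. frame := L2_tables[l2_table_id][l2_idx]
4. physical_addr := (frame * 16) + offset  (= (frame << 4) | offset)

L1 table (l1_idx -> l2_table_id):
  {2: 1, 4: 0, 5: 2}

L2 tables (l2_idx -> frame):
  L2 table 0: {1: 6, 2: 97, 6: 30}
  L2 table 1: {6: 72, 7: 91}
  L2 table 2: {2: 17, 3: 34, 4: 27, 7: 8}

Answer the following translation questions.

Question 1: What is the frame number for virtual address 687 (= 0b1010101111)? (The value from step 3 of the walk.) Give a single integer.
vaddr = 687: l1_idx=5, l2_idx=2
L1[5] = 2; L2[2][2] = 17

Answer: 17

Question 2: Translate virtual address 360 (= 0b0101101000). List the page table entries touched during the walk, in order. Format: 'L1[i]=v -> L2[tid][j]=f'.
Answer: L1[2]=1 -> L2[1][6]=72

Derivation:
vaddr = 360 = 0b0101101000
Split: l1_idx=2, l2_idx=6, offset=8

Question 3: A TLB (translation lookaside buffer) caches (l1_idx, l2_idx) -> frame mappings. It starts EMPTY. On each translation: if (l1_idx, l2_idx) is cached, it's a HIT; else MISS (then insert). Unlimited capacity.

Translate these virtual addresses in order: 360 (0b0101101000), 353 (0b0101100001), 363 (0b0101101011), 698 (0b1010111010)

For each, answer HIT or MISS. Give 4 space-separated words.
Answer: MISS HIT HIT MISS

Derivation:
vaddr=360: (2,6) not in TLB -> MISS, insert
vaddr=353: (2,6) in TLB -> HIT
vaddr=363: (2,6) in TLB -> HIT
vaddr=698: (5,3) not in TLB -> MISS, insert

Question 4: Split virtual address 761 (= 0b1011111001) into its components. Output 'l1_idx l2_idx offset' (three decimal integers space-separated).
vaddr = 761 = 0b1011111001
  top 3 bits -> l1_idx = 5
  next 3 bits -> l2_idx = 7
  bottom 4 bits -> offset = 9

Answer: 5 7 9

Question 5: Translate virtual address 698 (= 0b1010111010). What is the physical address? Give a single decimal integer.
vaddr = 698 = 0b1010111010
Split: l1_idx=5, l2_idx=3, offset=10
L1[5] = 2
L2[2][3] = 34
paddr = 34 * 16 + 10 = 554

Answer: 554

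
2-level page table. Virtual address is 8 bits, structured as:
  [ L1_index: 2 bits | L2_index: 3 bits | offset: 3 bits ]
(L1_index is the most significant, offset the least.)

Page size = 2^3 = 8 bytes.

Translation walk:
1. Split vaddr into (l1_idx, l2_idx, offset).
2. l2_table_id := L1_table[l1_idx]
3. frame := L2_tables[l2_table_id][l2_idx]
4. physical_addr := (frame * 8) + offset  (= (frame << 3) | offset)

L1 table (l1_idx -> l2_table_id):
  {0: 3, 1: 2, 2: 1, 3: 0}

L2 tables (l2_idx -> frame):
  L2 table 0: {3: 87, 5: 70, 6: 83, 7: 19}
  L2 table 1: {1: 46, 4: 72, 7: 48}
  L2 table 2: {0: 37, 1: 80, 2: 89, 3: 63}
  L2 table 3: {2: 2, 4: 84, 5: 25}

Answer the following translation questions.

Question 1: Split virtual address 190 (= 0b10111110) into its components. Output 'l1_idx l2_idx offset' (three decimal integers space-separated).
Answer: 2 7 6

Derivation:
vaddr = 190 = 0b10111110
  top 2 bits -> l1_idx = 2
  next 3 bits -> l2_idx = 7
  bottom 3 bits -> offset = 6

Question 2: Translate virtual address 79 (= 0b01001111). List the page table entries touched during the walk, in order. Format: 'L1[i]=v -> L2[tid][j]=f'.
vaddr = 79 = 0b01001111
Split: l1_idx=1, l2_idx=1, offset=7

Answer: L1[1]=2 -> L2[2][1]=80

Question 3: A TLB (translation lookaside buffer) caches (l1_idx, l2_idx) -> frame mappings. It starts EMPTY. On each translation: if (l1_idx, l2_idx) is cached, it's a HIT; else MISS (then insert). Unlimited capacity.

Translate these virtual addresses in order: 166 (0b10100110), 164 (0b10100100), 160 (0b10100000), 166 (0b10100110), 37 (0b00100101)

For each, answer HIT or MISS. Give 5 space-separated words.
Answer: MISS HIT HIT HIT MISS

Derivation:
vaddr=166: (2,4) not in TLB -> MISS, insert
vaddr=164: (2,4) in TLB -> HIT
vaddr=160: (2,4) in TLB -> HIT
vaddr=166: (2,4) in TLB -> HIT
vaddr=37: (0,4) not in TLB -> MISS, insert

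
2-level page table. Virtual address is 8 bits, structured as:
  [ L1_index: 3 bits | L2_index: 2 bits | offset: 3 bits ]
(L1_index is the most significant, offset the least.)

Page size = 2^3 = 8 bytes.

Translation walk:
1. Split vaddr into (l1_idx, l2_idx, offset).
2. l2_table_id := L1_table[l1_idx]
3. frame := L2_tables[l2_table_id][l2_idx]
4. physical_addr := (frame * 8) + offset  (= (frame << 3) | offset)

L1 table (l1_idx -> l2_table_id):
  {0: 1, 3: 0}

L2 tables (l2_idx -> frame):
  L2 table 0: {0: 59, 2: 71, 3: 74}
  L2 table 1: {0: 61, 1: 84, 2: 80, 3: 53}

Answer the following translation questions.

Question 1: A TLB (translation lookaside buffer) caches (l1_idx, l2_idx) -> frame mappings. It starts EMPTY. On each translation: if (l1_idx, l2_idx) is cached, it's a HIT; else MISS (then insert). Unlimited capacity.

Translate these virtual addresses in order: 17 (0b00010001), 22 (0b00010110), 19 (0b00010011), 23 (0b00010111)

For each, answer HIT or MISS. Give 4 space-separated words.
vaddr=17: (0,2) not in TLB -> MISS, insert
vaddr=22: (0,2) in TLB -> HIT
vaddr=19: (0,2) in TLB -> HIT
vaddr=23: (0,2) in TLB -> HIT

Answer: MISS HIT HIT HIT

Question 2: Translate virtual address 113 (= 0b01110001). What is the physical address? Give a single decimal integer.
vaddr = 113 = 0b01110001
Split: l1_idx=3, l2_idx=2, offset=1
L1[3] = 0
L2[0][2] = 71
paddr = 71 * 8 + 1 = 569

Answer: 569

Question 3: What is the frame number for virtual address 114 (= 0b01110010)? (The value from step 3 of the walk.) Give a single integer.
Answer: 71

Derivation:
vaddr = 114: l1_idx=3, l2_idx=2
L1[3] = 0; L2[0][2] = 71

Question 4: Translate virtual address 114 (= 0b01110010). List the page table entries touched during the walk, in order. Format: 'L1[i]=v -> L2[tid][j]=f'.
vaddr = 114 = 0b01110010
Split: l1_idx=3, l2_idx=2, offset=2

Answer: L1[3]=0 -> L2[0][2]=71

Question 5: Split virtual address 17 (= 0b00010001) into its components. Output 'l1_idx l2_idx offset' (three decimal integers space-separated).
Answer: 0 2 1

Derivation:
vaddr = 17 = 0b00010001
  top 3 bits -> l1_idx = 0
  next 2 bits -> l2_idx = 2
  bottom 3 bits -> offset = 1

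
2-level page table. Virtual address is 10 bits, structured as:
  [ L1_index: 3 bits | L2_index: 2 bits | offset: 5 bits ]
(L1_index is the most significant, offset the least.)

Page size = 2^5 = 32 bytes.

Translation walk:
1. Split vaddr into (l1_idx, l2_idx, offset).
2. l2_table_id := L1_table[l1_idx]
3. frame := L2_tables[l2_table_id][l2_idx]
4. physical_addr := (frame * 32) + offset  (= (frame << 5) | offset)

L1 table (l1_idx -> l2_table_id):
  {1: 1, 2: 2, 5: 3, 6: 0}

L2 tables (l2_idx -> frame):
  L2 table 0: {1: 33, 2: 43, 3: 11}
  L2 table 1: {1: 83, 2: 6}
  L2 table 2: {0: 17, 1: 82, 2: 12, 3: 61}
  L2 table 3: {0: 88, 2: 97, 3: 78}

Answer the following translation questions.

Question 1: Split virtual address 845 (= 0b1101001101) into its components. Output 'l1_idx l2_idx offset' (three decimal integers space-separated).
Answer: 6 2 13

Derivation:
vaddr = 845 = 0b1101001101
  top 3 bits -> l1_idx = 6
  next 2 bits -> l2_idx = 2
  bottom 5 bits -> offset = 13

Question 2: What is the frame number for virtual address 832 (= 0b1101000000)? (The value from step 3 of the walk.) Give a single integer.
Answer: 43

Derivation:
vaddr = 832: l1_idx=6, l2_idx=2
L1[6] = 0; L2[0][2] = 43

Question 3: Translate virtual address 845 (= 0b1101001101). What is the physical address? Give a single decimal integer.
vaddr = 845 = 0b1101001101
Split: l1_idx=6, l2_idx=2, offset=13
L1[6] = 0
L2[0][2] = 43
paddr = 43 * 32 + 13 = 1389

Answer: 1389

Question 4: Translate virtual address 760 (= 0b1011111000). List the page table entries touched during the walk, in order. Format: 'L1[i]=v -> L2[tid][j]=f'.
Answer: L1[5]=3 -> L2[3][3]=78

Derivation:
vaddr = 760 = 0b1011111000
Split: l1_idx=5, l2_idx=3, offset=24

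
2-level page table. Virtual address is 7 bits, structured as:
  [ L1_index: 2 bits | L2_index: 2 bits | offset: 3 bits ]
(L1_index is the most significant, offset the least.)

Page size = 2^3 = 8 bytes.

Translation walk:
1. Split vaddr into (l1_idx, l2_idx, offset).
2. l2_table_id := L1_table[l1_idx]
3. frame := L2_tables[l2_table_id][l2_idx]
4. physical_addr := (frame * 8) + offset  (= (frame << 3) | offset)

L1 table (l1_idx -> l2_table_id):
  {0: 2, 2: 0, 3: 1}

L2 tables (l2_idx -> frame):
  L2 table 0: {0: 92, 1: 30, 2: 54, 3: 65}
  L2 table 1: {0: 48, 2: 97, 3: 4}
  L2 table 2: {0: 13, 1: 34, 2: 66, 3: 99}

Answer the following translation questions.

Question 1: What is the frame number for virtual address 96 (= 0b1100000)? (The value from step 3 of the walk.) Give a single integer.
Answer: 48

Derivation:
vaddr = 96: l1_idx=3, l2_idx=0
L1[3] = 1; L2[1][0] = 48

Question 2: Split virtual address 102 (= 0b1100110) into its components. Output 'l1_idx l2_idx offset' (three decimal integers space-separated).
Answer: 3 0 6

Derivation:
vaddr = 102 = 0b1100110
  top 2 bits -> l1_idx = 3
  next 2 bits -> l2_idx = 0
  bottom 3 bits -> offset = 6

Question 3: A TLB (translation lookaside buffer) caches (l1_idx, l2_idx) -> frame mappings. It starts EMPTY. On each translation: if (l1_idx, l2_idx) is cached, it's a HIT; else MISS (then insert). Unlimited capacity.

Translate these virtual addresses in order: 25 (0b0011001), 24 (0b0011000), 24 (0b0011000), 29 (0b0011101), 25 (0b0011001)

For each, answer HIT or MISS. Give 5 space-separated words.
Answer: MISS HIT HIT HIT HIT

Derivation:
vaddr=25: (0,3) not in TLB -> MISS, insert
vaddr=24: (0,3) in TLB -> HIT
vaddr=24: (0,3) in TLB -> HIT
vaddr=29: (0,3) in TLB -> HIT
vaddr=25: (0,3) in TLB -> HIT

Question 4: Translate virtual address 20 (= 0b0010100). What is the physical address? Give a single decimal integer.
Answer: 532

Derivation:
vaddr = 20 = 0b0010100
Split: l1_idx=0, l2_idx=2, offset=4
L1[0] = 2
L2[2][2] = 66
paddr = 66 * 8 + 4 = 532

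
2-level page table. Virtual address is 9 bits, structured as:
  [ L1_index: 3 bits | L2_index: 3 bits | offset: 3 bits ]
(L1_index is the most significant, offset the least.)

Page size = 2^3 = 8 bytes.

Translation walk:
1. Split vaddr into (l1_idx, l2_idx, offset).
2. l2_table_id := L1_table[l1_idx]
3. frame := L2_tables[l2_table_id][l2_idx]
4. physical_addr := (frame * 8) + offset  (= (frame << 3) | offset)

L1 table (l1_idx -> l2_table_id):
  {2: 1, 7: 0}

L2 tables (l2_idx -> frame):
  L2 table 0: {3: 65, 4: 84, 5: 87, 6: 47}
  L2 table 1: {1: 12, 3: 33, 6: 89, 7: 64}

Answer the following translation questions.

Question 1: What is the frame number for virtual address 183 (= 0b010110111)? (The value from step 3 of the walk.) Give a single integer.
vaddr = 183: l1_idx=2, l2_idx=6
L1[2] = 1; L2[1][6] = 89

Answer: 89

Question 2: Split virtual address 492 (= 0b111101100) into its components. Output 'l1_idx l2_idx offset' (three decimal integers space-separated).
vaddr = 492 = 0b111101100
  top 3 bits -> l1_idx = 7
  next 3 bits -> l2_idx = 5
  bottom 3 bits -> offset = 4

Answer: 7 5 4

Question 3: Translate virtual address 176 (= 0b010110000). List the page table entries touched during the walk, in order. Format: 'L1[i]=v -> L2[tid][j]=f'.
Answer: L1[2]=1 -> L2[1][6]=89

Derivation:
vaddr = 176 = 0b010110000
Split: l1_idx=2, l2_idx=6, offset=0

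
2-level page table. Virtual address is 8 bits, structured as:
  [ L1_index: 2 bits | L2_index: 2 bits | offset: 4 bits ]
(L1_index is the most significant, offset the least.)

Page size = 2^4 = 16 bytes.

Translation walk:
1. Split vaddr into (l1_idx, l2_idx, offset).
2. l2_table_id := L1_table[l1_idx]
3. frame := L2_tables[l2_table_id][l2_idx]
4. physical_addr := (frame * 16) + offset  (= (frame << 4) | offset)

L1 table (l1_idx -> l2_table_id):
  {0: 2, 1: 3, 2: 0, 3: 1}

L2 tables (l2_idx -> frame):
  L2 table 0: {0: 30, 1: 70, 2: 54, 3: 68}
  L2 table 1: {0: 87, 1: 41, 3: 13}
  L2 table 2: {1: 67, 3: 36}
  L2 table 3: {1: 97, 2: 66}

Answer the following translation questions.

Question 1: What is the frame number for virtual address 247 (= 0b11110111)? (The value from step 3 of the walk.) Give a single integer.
vaddr = 247: l1_idx=3, l2_idx=3
L1[3] = 1; L2[1][3] = 13

Answer: 13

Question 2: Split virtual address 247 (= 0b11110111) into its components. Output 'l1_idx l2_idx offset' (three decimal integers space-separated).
vaddr = 247 = 0b11110111
  top 2 bits -> l1_idx = 3
  next 2 bits -> l2_idx = 3
  bottom 4 bits -> offset = 7

Answer: 3 3 7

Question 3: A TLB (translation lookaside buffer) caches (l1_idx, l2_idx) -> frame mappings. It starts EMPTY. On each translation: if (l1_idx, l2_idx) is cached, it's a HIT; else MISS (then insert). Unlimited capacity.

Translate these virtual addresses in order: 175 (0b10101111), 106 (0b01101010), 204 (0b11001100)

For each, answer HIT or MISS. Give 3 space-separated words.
vaddr=175: (2,2) not in TLB -> MISS, insert
vaddr=106: (1,2) not in TLB -> MISS, insert
vaddr=204: (3,0) not in TLB -> MISS, insert

Answer: MISS MISS MISS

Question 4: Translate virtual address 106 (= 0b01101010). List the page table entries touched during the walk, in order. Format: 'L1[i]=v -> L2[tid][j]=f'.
vaddr = 106 = 0b01101010
Split: l1_idx=1, l2_idx=2, offset=10

Answer: L1[1]=3 -> L2[3][2]=66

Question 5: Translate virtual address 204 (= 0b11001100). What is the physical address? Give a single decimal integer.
vaddr = 204 = 0b11001100
Split: l1_idx=3, l2_idx=0, offset=12
L1[3] = 1
L2[1][0] = 87
paddr = 87 * 16 + 12 = 1404

Answer: 1404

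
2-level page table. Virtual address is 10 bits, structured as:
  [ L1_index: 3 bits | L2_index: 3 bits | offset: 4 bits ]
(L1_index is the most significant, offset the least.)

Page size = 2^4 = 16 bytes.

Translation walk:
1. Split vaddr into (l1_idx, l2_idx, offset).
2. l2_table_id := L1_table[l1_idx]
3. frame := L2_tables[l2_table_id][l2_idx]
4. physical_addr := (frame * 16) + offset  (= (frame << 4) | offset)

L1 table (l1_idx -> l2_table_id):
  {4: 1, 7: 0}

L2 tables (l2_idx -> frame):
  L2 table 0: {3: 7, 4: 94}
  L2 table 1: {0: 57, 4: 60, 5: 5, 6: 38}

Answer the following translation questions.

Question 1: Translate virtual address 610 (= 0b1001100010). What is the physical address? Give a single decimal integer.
Answer: 610

Derivation:
vaddr = 610 = 0b1001100010
Split: l1_idx=4, l2_idx=6, offset=2
L1[4] = 1
L2[1][6] = 38
paddr = 38 * 16 + 2 = 610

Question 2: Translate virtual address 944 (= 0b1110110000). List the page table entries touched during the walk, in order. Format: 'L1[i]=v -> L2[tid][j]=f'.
vaddr = 944 = 0b1110110000
Split: l1_idx=7, l2_idx=3, offset=0

Answer: L1[7]=0 -> L2[0][3]=7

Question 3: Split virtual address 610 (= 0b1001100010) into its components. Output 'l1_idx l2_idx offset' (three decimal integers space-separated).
vaddr = 610 = 0b1001100010
  top 3 bits -> l1_idx = 4
  next 3 bits -> l2_idx = 6
  bottom 4 bits -> offset = 2

Answer: 4 6 2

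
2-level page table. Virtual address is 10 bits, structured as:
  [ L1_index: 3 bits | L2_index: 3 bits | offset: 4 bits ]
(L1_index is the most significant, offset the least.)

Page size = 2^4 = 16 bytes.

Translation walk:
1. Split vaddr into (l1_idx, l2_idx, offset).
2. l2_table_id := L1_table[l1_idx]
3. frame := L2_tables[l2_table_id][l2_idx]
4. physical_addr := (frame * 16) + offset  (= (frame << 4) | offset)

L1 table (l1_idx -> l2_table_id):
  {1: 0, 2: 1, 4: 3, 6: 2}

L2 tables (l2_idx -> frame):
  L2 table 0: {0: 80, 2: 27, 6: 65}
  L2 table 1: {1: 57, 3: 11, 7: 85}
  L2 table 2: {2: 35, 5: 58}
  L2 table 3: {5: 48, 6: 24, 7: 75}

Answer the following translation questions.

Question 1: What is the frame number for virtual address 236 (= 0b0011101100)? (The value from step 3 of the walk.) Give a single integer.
Answer: 65

Derivation:
vaddr = 236: l1_idx=1, l2_idx=6
L1[1] = 0; L2[0][6] = 65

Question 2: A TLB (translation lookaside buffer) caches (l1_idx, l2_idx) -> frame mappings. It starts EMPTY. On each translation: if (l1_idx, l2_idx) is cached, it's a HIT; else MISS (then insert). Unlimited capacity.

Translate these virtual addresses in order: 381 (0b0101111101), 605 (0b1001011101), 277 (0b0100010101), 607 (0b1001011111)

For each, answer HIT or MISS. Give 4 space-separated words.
vaddr=381: (2,7) not in TLB -> MISS, insert
vaddr=605: (4,5) not in TLB -> MISS, insert
vaddr=277: (2,1) not in TLB -> MISS, insert
vaddr=607: (4,5) in TLB -> HIT

Answer: MISS MISS MISS HIT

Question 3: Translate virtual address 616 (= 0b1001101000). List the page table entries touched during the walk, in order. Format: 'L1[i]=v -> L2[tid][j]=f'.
vaddr = 616 = 0b1001101000
Split: l1_idx=4, l2_idx=6, offset=8

Answer: L1[4]=3 -> L2[3][6]=24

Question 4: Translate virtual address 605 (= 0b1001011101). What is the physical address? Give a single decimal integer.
Answer: 781

Derivation:
vaddr = 605 = 0b1001011101
Split: l1_idx=4, l2_idx=5, offset=13
L1[4] = 3
L2[3][5] = 48
paddr = 48 * 16 + 13 = 781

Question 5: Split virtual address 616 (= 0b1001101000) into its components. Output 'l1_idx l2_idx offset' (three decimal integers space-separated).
Answer: 4 6 8

Derivation:
vaddr = 616 = 0b1001101000
  top 3 bits -> l1_idx = 4
  next 3 bits -> l2_idx = 6
  bottom 4 bits -> offset = 8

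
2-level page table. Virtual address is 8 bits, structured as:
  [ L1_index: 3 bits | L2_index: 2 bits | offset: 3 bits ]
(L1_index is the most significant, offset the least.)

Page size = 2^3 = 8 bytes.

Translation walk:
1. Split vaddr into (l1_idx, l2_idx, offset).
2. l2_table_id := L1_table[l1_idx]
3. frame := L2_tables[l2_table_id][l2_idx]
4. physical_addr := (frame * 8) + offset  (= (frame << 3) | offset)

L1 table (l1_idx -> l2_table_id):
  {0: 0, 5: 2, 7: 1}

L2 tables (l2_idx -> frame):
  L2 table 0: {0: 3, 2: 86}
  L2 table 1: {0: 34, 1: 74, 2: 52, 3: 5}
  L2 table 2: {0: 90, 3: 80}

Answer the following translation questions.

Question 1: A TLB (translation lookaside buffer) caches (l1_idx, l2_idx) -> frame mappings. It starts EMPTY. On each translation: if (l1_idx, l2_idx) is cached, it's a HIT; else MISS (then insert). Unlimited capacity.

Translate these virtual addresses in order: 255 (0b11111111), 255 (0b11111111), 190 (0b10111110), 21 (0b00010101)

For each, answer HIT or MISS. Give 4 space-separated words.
Answer: MISS HIT MISS MISS

Derivation:
vaddr=255: (7,3) not in TLB -> MISS, insert
vaddr=255: (7,3) in TLB -> HIT
vaddr=190: (5,3) not in TLB -> MISS, insert
vaddr=21: (0,2) not in TLB -> MISS, insert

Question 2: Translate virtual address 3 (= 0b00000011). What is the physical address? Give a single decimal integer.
Answer: 27

Derivation:
vaddr = 3 = 0b00000011
Split: l1_idx=0, l2_idx=0, offset=3
L1[0] = 0
L2[0][0] = 3
paddr = 3 * 8 + 3 = 27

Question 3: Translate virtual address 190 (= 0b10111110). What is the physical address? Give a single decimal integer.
Answer: 646

Derivation:
vaddr = 190 = 0b10111110
Split: l1_idx=5, l2_idx=3, offset=6
L1[5] = 2
L2[2][3] = 80
paddr = 80 * 8 + 6 = 646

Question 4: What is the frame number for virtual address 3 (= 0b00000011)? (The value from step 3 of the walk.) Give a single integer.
vaddr = 3: l1_idx=0, l2_idx=0
L1[0] = 0; L2[0][0] = 3

Answer: 3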